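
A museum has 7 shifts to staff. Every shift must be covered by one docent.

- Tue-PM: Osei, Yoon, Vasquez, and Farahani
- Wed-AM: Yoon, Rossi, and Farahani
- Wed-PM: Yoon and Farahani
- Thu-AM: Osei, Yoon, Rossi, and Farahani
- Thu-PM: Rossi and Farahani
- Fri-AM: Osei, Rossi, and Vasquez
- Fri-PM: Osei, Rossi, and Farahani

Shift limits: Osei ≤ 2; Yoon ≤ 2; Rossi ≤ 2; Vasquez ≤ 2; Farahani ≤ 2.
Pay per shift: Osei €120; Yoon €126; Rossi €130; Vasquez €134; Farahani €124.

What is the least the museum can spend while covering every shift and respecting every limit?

Picking the cheapest available docent for each shift independently would cost €852, but that ignores the shift limits.
An optimal schedule: Tue-PM→Yoon, Wed-AM→Yoon, Wed-PM→Farahani, Thu-AM→Rossi, Thu-PM→Farahani, Fri-AM→Osei, Fri-PM→Osei.
Total: 126 + 126 + 124 + 130 + 124 + 120 + 120 = €870.

€870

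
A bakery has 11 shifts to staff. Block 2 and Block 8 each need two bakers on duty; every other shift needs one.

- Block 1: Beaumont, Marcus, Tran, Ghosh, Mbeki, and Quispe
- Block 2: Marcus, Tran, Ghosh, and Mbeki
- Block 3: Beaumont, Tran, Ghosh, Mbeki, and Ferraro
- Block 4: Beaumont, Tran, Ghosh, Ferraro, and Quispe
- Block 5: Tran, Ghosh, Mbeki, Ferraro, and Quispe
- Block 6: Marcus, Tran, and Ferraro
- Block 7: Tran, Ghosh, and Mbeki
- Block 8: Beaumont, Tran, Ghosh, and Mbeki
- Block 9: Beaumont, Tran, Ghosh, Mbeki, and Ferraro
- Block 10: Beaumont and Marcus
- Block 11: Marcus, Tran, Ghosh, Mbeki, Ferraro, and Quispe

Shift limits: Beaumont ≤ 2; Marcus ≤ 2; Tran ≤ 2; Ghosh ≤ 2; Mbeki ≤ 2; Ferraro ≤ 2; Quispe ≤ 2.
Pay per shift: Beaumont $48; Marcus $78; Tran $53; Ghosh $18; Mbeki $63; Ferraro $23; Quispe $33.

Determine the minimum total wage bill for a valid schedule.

$554

Picking the cheapest available baker for each shift independently would cost $334, but that ignores the shift limits.
An optimal schedule: Block 1→Quispe, Block 2→Tran+Mbeki, Block 3→Ghosh, Block 4→Ferraro, Block 5→Quispe, Block 6→Ferraro, Block 7→Ghosh, Block 8→Tran+Mbeki, Block 9→Beaumont, Block 10→Beaumont, Block 11→Marcus.
Total: 33 + 53 + 63 + 18 + 23 + 33 + 23 + 18 + 53 + 63 + 48 + 48 + 78 = $554.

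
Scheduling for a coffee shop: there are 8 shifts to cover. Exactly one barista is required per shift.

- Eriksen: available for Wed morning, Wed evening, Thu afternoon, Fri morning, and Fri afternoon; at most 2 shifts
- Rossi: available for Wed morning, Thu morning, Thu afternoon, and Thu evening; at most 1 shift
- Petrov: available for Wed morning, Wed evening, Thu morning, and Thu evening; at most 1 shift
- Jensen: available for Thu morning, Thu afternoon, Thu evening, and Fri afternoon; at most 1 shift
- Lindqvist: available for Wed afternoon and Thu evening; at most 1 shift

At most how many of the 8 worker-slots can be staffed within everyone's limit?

Total capacity across all baristas is 2+1+1+1+1 = 6, and 8 slots are needed, so at most 6 can be filled.
An assignment achieving 6: Wed morning→Rossi, Wed afternoon→Lindqvist, Wed evening→Eriksen, Thu morning→Petrov, Fri morning→Eriksen, Fri afternoon→Jensen.
Loads: Eriksen 2/2, Rossi 1/1, Petrov 1/1, Jensen 1/1, Lindqvist 1/1.

6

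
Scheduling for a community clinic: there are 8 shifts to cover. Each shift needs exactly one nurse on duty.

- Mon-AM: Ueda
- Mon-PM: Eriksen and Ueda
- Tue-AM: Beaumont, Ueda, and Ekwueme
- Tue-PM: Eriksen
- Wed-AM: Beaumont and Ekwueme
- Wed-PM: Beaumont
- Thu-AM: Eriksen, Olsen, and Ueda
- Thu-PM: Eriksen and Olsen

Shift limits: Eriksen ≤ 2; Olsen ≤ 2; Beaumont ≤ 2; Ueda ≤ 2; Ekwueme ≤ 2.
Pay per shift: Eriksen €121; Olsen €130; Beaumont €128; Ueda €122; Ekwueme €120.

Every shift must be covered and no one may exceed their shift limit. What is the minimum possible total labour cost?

Mon-AM can only be covered by Ueda, so that assignment is forced.
Tue-PM can only be covered by Eriksen, so that assignment is forced.
Wed-PM can only be covered by Beaumont, so that assignment is forced.
Picking the cheapest available nurse for each shift independently would cost €974, but that ignores the shift limits.
An optimal schedule: Mon-AM→Ueda, Mon-PM→Eriksen, Tue-AM→Ekwueme, Tue-PM→Eriksen, Wed-AM→Ekwueme, Wed-PM→Beaumont, Thu-AM→Ueda, Thu-PM→Olsen.
Total: 122 + 121 + 120 + 121 + 120 + 128 + 122 + 130 = €984.

€984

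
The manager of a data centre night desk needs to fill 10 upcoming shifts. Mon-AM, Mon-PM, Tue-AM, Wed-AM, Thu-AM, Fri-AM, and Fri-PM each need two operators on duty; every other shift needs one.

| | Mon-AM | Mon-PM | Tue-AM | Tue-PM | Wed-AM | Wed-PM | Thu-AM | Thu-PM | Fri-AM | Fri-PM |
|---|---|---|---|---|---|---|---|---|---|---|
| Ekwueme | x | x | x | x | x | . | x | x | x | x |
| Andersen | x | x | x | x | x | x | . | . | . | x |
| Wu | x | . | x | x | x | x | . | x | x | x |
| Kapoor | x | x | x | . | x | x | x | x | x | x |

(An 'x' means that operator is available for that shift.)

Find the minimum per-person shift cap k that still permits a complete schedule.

With 4 operators and 17 worker-slots to fill, someone must work at least ⌈17/4⌉ = 5 shifts, so k ≥ 5.
k = 5 works: Mon-AM→Andersen+Wu, Mon-PM→Ekwueme+Andersen, Tue-AM→Andersen+Wu, Tue-PM→Ekwueme, Wed-AM→Andersen+Wu, Wed-PM→Andersen, Thu-AM→Ekwueme+Kapoor, Thu-PM→Ekwueme, Fri-AM→Ekwueme+Wu, Fri-PM→Wu+Kapoor.
Loads: Ekwueme 5, Andersen 5, Wu 5, Kapoor 2 — all ≤ 5.

5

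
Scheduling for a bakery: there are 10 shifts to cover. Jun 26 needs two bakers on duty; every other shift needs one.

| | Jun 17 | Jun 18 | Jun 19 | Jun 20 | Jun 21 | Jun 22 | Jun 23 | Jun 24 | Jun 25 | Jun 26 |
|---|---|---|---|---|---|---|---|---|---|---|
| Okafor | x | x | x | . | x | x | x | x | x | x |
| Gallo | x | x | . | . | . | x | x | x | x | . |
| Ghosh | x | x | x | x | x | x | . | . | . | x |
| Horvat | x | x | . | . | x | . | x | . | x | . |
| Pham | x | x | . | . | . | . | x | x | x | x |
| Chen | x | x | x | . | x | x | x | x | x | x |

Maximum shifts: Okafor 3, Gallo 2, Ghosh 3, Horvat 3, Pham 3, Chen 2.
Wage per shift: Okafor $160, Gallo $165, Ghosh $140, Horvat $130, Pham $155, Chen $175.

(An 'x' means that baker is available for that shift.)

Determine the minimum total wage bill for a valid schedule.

$1595

Jun 20 can only be covered by Ghosh, so that assignment is forced.
Picking the cheapest available baker for each shift independently would cost $1520, but that ignores the shift limits.
An optimal schedule: Jun 17→Pham, Jun 18→Okafor, Jun 19→Ghosh, Jun 20→Ghosh, Jun 21→Horvat, Jun 22→Ghosh, Jun 23→Horvat, Jun 24→Pham, Jun 25→Horvat, Jun 26→Pham+Okafor.
Total: 155 + 160 + 140 + 140 + 130 + 140 + 130 + 155 + 130 + 155 + 160 = $1595.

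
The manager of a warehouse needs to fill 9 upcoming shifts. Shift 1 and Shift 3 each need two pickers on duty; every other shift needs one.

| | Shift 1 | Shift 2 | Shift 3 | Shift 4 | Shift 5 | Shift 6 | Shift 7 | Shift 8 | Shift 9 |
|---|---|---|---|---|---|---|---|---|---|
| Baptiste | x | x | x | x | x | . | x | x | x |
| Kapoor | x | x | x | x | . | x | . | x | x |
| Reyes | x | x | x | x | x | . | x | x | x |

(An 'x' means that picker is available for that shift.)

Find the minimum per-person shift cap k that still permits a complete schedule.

With 3 pickers and 11 worker-slots to fill, someone must work at least ⌈11/3⌉ = 4 shifts, so k ≥ 4.
k = 4 works: Shift 1→Baptiste+Kapoor, Shift 2→Baptiste, Shift 3→Kapoor+Reyes, Shift 4→Kapoor, Shift 5→Baptiste, Shift 6→Kapoor, Shift 7→Baptiste, Shift 8→Reyes, Shift 9→Reyes.
Loads: Baptiste 4, Kapoor 4, Reyes 3 — all ≤ 4.

4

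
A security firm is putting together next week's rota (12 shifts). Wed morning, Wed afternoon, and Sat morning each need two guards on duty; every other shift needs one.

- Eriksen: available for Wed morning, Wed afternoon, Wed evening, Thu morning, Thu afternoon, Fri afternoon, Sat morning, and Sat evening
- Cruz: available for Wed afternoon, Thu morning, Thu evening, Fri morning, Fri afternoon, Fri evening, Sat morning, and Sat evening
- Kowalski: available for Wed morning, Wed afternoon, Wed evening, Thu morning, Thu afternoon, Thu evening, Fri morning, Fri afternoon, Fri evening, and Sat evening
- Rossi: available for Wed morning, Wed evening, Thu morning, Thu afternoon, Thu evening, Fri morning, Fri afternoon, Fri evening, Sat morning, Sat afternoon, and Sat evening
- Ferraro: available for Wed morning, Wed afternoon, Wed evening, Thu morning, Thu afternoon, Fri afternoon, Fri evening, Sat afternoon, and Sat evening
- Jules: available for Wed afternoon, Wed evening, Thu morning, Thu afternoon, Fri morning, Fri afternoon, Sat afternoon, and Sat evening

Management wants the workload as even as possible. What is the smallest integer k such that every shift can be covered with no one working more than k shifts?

With 6 guards and 15 worker-slots to fill, someone must work at least ⌈15/6⌉ = 3 shifts, so k ≥ 3.
k = 3 works: Wed morning→Kowalski+Rossi, Wed afternoon→Ferraro+Jules, Wed evening→Eriksen, Thu morning→Kowalski, Thu afternoon→Eriksen, Thu evening→Cruz, Fri morning→Cruz, Fri afternoon→Rossi, Fri evening→Kowalski, Sat morning→Eriksen+Cruz, Sat afternoon→Rossi, Sat evening→Ferraro.
Loads: Eriksen 3, Cruz 3, Kowalski 3, Rossi 3, Ferraro 2, Jules 1 — all ≤ 3.

3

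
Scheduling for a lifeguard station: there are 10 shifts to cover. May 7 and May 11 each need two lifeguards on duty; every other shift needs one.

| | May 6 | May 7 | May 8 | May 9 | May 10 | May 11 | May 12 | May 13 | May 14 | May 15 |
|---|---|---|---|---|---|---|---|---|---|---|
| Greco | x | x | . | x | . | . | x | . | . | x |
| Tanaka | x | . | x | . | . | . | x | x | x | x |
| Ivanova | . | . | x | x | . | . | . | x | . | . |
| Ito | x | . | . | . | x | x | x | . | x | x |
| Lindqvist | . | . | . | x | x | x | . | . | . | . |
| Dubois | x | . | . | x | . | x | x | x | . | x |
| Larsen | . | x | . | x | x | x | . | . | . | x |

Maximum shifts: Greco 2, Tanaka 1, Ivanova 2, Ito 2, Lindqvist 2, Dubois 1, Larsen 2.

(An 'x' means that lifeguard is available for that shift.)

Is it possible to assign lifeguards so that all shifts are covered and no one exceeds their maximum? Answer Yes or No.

Yes

May 7 can only be covered by Greco and Larsen, so that assignment is forced.
One valid schedule: May 6→Greco, May 7→Greco+Larsen, May 8→Tanaka, May 9→Ivanova, May 10→Lindqvist, May 11→Lindqvist+Larsen, May 12→Ito, May 13→Ivanova, May 14→Ito, May 15→Dubois.
Loads: Greco 2/2, Tanaka 1/1, Ivanova 2/2, Ito 2/2, Lindqvist 2/2, Dubois 1/1, Larsen 2/2 — all within limits.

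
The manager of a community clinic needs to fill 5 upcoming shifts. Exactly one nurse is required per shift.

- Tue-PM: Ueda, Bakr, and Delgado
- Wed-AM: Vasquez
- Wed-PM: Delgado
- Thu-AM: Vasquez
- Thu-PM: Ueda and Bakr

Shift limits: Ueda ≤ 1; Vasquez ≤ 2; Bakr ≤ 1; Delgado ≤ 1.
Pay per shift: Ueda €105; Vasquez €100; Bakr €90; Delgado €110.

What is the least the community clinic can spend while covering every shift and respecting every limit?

Wed-AM can only be covered by Vasquez, so that assignment is forced.
Wed-PM can only be covered by Delgado, so that assignment is forced.
Thu-AM can only be covered by Vasquez, so that assignment is forced.
Picking the cheapest available nurse for each shift independently would cost €490, but that ignores the shift limits.
An optimal schedule: Tue-PM→Bakr, Wed-AM→Vasquez, Wed-PM→Delgado, Thu-AM→Vasquez, Thu-PM→Ueda.
Total: 90 + 100 + 110 + 100 + 105 = €505.

€505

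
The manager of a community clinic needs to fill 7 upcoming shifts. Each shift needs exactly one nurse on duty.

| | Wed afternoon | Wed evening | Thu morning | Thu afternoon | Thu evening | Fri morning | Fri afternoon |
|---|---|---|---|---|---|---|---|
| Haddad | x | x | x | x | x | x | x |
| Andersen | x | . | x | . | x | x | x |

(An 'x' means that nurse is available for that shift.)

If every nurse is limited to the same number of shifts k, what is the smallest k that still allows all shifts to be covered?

With 2 nurses and 7 worker-slots to fill, someone must work at least ⌈7/2⌉ = 4 shifts, so k ≥ 4.
k = 4 works: Wed afternoon→Haddad, Wed evening→Haddad, Thu morning→Haddad, Thu afternoon→Haddad, Thu evening→Andersen, Fri morning→Andersen, Fri afternoon→Andersen.
Loads: Haddad 4, Andersen 3 — all ≤ 4.

4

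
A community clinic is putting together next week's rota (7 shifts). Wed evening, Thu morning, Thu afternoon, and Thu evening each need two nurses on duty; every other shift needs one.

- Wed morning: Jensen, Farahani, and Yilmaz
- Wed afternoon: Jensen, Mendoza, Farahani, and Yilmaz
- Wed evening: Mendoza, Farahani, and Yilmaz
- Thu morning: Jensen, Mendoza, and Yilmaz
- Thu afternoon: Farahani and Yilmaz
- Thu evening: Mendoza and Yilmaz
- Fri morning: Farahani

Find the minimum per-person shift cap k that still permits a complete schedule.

3

With 4 nurses and 11 worker-slots to fill, someone must work at least ⌈11/4⌉ = 3 shifts, so k ≥ 3.
k = 3 works: Wed morning→Jensen, Wed afternoon→Jensen, Wed evening→Mendoza+Farahani, Thu morning→Jensen+Mendoza, Thu afternoon→Farahani+Yilmaz, Thu evening→Mendoza+Yilmaz, Fri morning→Farahani.
Loads: Jensen 3, Mendoza 3, Farahani 3, Yilmaz 2 — all ≤ 3.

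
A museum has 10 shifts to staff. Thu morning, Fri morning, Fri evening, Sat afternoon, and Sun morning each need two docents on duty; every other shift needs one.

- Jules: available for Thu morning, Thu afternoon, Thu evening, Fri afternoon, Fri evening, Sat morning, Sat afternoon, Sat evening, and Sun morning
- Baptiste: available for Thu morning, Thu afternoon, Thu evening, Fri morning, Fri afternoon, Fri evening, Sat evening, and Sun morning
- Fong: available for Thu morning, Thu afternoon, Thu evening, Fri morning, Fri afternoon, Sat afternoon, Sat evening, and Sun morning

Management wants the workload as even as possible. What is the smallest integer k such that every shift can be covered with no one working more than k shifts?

With 3 docents and 15 worker-slots to fill, someone must work at least ⌈15/3⌉ = 5 shifts, so k ≥ 5.
k = 5 works: Thu morning→Jules+Baptiste, Thu afternoon→Jules, Thu evening→Baptiste, Fri morning→Baptiste+Fong, Fri afternoon→Fong, Fri evening→Jules+Baptiste, Sat morning→Jules, Sat afternoon→Jules+Fong, Sat evening→Fong, Sun morning→Baptiste+Fong.
Loads: Jules 5, Baptiste 5, Fong 5 — all ≤ 5.

5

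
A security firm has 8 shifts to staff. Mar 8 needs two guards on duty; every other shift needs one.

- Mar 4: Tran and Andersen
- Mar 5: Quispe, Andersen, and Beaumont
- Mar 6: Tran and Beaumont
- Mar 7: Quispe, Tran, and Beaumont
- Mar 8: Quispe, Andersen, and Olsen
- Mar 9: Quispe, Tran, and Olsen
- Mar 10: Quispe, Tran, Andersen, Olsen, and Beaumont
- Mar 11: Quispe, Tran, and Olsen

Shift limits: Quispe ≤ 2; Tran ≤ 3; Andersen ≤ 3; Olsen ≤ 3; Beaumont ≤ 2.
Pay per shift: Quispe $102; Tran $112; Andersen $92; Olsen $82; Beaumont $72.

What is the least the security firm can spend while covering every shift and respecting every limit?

$768

Picking the cheapest available guard for each shift independently would cost $718, but that ignores the shift limits.
An optimal schedule: Mar 4→Andersen, Mar 5→Beaumont, Mar 6→Beaumont, Mar 7→Quispe, Mar 8→Olsen+Andersen, Mar 9→Olsen, Mar 10→Andersen, Mar 11→Olsen.
Total: 92 + 72 + 72 + 102 + 82 + 92 + 82 + 92 + 82 = $768.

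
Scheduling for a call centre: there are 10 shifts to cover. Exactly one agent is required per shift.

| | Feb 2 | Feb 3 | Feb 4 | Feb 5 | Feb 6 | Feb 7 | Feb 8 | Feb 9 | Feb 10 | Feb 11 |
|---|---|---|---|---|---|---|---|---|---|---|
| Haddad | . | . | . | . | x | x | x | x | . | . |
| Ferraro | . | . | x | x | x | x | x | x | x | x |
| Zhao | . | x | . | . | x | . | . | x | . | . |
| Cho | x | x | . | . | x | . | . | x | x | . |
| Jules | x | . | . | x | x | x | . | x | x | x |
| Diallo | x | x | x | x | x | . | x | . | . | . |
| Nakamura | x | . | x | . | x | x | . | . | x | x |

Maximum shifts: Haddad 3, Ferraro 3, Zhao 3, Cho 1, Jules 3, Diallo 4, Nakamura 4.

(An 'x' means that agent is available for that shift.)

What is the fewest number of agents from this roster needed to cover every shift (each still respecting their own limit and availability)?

3

10 slots to fill and no one can take more than 4, so at least ⌈10/4⌉ = 3 agents are needed.
Haddad, Ferraro, and Diallo alone can cover everything: Feb 2→Diallo, Feb 3→Diallo, Feb 4→Ferraro, Feb 5→Diallo, Feb 6→Haddad, Feb 7→Haddad, Feb 8→Diallo, Feb 9→Haddad, Feb 10→Ferraro, Feb 11→Ferraro.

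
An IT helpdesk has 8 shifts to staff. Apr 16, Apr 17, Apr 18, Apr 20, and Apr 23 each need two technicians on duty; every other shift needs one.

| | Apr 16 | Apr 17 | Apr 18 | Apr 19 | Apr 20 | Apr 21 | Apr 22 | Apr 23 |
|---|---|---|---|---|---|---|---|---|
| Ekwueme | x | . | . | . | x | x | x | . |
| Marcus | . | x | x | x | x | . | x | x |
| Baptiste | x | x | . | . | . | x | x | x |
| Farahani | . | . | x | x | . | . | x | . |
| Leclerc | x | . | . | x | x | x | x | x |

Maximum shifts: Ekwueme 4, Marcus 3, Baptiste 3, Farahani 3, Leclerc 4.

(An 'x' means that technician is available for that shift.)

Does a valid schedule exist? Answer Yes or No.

Yes

Apr 17 can only be covered by Marcus and Baptiste, so that assignment is forced.
Apr 18 can only be covered by Marcus and Farahani, so that assignment is forced.
One valid schedule: Apr 16→Ekwueme+Baptiste, Apr 17→Marcus+Baptiste, Apr 18→Marcus+Farahani, Apr 19→Marcus, Apr 20→Ekwueme+Leclerc, Apr 21→Ekwueme, Apr 22→Ekwueme, Apr 23→Baptiste+Leclerc.
Loads: Ekwueme 4/4, Marcus 3/3, Baptiste 3/3, Farahani 1/3, Leclerc 2/4 — all within limits.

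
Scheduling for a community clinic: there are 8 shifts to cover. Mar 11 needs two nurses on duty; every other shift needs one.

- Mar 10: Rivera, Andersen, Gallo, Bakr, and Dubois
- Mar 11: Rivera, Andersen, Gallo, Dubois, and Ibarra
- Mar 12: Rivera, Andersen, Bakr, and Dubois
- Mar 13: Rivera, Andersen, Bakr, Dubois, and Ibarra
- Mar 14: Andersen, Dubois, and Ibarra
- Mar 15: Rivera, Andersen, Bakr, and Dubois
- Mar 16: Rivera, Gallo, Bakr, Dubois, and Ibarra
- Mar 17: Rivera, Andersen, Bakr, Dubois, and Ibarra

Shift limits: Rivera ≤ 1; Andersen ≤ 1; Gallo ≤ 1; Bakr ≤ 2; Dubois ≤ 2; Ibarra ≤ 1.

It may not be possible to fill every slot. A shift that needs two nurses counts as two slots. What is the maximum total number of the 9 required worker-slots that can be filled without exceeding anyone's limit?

8

Total capacity across all nurses is 1+1+1+2+2+1 = 8, and 9 slots are needed, so at most 8 can be filled.
An assignment achieving 8: Mar 10→Gallo, Mar 11→Dubois+Ibarra, Mar 12→Rivera, Mar 13→Bakr, Mar 14→Andersen, Mar 15→Bakr, Mar 16→Dubois.
Loads: Rivera 1/1, Andersen 1/1, Gallo 1/1, Bakr 2/2, Dubois 2/2, Ibarra 1/1.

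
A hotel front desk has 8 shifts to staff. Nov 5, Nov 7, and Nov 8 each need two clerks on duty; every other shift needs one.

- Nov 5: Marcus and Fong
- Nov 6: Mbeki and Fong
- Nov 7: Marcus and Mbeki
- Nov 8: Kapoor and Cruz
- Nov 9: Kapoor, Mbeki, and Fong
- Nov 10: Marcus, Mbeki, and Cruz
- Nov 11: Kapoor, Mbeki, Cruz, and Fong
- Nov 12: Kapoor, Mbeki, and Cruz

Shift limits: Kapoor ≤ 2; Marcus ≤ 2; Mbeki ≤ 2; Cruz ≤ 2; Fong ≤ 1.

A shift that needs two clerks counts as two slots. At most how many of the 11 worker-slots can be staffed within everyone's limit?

Total capacity across all clerks is 2+2+2+2+1 = 9, and 11 slots are needed, so at most 9 can be filled.
An assignment achieving 9: Nov 5→Marcus+Fong, Nov 6→Mbeki, Nov 7→Marcus+Mbeki, Nov 8→Kapoor+Cruz, Nov 9→Kapoor, Nov 10→Cruz.
Loads: Kapoor 2/2, Marcus 2/2, Mbeki 2/2, Cruz 2/2, Fong 1/1.

9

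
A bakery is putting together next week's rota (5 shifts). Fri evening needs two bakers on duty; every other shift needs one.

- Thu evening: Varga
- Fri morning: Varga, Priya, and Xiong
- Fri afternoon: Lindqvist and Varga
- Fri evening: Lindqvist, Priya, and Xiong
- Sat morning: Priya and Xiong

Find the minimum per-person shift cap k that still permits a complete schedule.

2

With 4 bakers and 6 worker-slots to fill, someone must work at least ⌈6/4⌉ = 2 shifts, so k ≥ 2.
k = 2 works: Thu evening→Varga, Fri morning→Varga, Fri afternoon→Lindqvist, Fri evening→Lindqvist+Priya, Sat morning→Priya.
Loads: Lindqvist 2, Varga 2, Priya 2, Xiong 0 — all ≤ 2.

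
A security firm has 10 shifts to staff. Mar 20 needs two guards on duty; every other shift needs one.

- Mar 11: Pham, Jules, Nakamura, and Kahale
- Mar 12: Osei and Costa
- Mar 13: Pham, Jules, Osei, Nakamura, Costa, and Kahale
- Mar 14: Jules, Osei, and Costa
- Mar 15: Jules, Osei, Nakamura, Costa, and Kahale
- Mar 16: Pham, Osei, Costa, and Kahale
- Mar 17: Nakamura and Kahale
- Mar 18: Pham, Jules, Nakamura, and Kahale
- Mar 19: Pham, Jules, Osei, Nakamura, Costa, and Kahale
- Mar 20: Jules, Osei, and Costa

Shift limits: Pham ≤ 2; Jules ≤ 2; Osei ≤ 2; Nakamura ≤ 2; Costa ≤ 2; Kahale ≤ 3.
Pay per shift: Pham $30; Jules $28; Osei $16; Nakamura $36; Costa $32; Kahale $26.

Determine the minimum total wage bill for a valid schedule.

Picking the cheapest available guard for each shift independently would cost $218, but that ignores the shift limits.
An optimal schedule: Mar 11→Kahale, Mar 12→Osei, Mar 13→Pham, Mar 14→Osei, Mar 15→Costa, Mar 16→Kahale, Mar 17→Kahale, Mar 18→Jules, Mar 19→Pham, Mar 20→Jules+Costa.
Total: 26 + 16 + 30 + 16 + 32 + 26 + 26 + 28 + 30 + 28 + 32 = $290.

$290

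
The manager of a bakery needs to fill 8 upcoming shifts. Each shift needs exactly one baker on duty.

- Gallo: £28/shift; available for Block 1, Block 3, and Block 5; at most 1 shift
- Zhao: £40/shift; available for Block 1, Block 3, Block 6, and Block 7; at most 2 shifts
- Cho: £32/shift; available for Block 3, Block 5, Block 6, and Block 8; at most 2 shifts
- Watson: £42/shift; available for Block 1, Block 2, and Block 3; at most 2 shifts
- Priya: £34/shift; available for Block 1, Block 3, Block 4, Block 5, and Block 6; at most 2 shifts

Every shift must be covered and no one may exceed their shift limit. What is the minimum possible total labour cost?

£282

Block 2 can only be covered by Watson, so that assignment is forced.
Block 4 can only be covered by Priya, so that assignment is forced.
Block 7 can only be covered by Zhao, so that assignment is forced.
Picking the cheapest available baker for each shift independently would cost £264, but that ignores the shift limits.
An optimal schedule: Block 1→Priya, Block 2→Watson, Block 3→Zhao, Block 4→Priya, Block 5→Gallo, Block 6→Cho, Block 7→Zhao, Block 8→Cho.
Total: 34 + 42 + 40 + 34 + 28 + 32 + 40 + 32 = £282.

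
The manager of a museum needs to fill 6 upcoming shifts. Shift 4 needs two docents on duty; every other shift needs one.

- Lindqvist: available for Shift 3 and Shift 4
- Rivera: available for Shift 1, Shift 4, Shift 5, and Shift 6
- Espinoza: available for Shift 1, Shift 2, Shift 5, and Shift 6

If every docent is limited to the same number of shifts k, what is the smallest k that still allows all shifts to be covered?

3

With 3 docents and 7 worker-slots to fill, someone must work at least ⌈7/3⌉ = 3 shifts, so k ≥ 3.
k = 3 works: Shift 1→Rivera, Shift 2→Espinoza, Shift 3→Lindqvist, Shift 4→Lindqvist+Rivera, Shift 5→Rivera, Shift 6→Espinoza.
Loads: Lindqvist 2, Rivera 3, Espinoza 2 — all ≤ 3.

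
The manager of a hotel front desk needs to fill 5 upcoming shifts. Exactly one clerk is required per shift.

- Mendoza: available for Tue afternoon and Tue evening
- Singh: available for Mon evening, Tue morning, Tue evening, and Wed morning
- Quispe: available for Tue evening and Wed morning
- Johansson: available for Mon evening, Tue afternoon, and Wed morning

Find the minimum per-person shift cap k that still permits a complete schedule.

With 4 clerks and 5 worker-slots to fill, someone must work at least ⌈5/4⌉ = 2 shifts, so k ≥ 2.
k = 2 works: Mon evening→Singh, Tue morning→Singh, Tue afternoon→Mendoza, Tue evening→Mendoza, Wed morning→Quispe.
Loads: Mendoza 2, Singh 2, Quispe 1, Johansson 0 — all ≤ 2.

2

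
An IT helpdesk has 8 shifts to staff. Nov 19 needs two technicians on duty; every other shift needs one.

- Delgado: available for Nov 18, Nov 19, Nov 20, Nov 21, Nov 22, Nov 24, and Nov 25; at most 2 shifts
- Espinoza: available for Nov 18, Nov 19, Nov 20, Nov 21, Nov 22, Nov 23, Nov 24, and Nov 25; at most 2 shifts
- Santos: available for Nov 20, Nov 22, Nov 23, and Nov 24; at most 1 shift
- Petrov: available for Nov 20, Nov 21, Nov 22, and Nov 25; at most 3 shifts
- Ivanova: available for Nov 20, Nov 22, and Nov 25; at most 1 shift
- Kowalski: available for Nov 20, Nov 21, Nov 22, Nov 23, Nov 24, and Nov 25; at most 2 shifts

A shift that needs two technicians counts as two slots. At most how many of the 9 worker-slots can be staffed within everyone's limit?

Total capacity across all technicians is 2+2+1+3+1+2 = 11, and 9 slots are needed, so at most 9 can be filled.
An assignment achieving 9: Nov 18→Delgado, Nov 19→Delgado+Espinoza, Nov 20→Petrov, Nov 21→Petrov, Nov 22→Ivanova, Nov 23→Espinoza, Nov 24→Santos, Nov 25→Petrov.
Loads: Delgado 2/2, Espinoza 2/2, Santos 1/1, Petrov 3/3, Ivanova 1/1, Kowalski 0/2.

9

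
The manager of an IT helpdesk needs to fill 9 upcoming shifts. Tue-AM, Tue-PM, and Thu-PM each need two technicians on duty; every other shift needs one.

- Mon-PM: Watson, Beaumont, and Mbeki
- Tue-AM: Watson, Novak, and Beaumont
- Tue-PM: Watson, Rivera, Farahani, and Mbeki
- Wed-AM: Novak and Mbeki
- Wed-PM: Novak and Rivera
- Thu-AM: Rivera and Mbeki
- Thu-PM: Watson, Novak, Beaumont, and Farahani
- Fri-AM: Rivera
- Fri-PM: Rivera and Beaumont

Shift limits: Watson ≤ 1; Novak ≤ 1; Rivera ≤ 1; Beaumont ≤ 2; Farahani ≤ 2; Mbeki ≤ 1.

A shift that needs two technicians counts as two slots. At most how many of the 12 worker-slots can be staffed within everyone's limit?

8

Total capacity across all technicians is 1+1+1+2+2+1 = 8, and 12 slots are needed, so at most 8 can be filled.
An assignment achieving 8: Mon-PM→Watson, Tue-AM→Beaumont, Tue-PM→Farahani, Wed-AM→Novak, Thu-AM→Mbeki, Thu-PM→Farahani, Fri-AM→Rivera, Fri-PM→Beaumont.
Loads: Watson 1/1, Novak 1/1, Rivera 1/1, Beaumont 2/2, Farahani 2/2, Mbeki 1/1.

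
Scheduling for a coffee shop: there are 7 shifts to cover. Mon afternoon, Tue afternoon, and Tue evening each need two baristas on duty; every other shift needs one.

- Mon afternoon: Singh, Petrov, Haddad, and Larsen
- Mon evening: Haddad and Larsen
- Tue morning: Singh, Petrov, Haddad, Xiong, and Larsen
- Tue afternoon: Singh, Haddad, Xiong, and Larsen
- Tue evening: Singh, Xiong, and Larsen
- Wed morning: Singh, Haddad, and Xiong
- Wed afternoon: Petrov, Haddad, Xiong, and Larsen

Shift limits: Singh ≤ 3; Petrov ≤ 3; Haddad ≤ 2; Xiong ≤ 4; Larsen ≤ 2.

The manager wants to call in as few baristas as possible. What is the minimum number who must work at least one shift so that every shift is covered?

4

10 slots to fill and no one can take more than 4, so at least ⌈10/4⌉ = 3 baristas are needed.
No set of 3 baristas can cover every shift (each such set leaves at least one shift with no one available or exceeds a cap).
Singh, Petrov, Haddad, and Xiong alone can cover everything: Mon afternoon→Singh+Petrov, Mon evening→Haddad, Tue morning→Petrov, Tue afternoon→Singh+Haddad, Tue evening→Singh+Xiong, Wed morning→Xiong, Wed afternoon→Petrov.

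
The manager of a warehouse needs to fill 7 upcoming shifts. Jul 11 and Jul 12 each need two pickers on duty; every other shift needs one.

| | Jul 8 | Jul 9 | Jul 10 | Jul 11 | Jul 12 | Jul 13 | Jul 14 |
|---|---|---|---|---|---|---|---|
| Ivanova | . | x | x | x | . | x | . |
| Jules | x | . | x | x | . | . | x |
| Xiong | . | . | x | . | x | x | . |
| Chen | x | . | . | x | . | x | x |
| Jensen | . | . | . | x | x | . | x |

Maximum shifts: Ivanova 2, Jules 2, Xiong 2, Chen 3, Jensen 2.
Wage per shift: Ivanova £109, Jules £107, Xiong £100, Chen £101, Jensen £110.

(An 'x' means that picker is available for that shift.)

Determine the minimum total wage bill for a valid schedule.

Jul 9 can only be covered by Ivanova, so that assignment is forced.
Jul 12 can only be covered by Xiong and Jensen, so that assignment is forced.
Picking the cheapest available picker for each shift independently would cost £929, but that ignores the shift limits.
An optimal schedule: Jul 8→Chen, Jul 9→Ivanova, Jul 10→Xiong, Jul 11→Chen+Jules, Jul 12→Xiong+Jensen, Jul 13→Chen, Jul 14→Jules.
Total: 101 + 109 + 100 + 101 + 107 + 100 + 110 + 101 + 107 = £936.

£936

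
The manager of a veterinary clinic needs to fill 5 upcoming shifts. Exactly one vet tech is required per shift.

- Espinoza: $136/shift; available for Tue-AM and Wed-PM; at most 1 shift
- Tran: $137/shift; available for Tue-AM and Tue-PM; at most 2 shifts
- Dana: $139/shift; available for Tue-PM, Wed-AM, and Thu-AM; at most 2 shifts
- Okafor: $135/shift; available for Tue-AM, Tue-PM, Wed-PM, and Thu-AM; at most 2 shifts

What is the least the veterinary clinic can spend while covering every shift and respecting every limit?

Wed-AM can only be covered by Dana, so that assignment is forced.
Picking the cheapest available vet tech for each shift independently would cost $679, but that ignores the shift limits.
An optimal schedule: Tue-AM→Espinoza, Tue-PM→Tran, Wed-AM→Dana, Wed-PM→Okafor, Thu-AM→Okafor.
Total: 136 + 137 + 139 + 135 + 135 = $682.

$682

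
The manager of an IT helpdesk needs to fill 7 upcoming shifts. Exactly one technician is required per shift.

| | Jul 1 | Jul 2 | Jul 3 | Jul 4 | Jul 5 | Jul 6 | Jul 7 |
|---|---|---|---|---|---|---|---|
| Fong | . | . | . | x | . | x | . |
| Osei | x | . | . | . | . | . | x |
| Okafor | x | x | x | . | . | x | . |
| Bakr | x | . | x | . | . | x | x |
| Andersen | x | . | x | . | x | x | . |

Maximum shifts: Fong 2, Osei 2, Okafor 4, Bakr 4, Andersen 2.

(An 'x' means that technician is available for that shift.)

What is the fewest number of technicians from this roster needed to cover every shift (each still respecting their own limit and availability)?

7 slots to fill and no one can take more than 4, so at least ⌈7/4⌉ = 2 technicians are needed.
Shifts {Jul 2, Jul 4, Jul 5, Jul 7} need 4 slots, but among the technicians available for them (Fong, Osei, Okafor, Bakr, and Andersen) any 3 together supply at most 3. So 3 technicians are not enough.
Fong, Osei, Okafor, and Andersen alone can cover everything: Jul 1→Osei, Jul 2→Okafor, Jul 3→Okafor, Jul 4→Fong, Jul 5→Andersen, Jul 6→Fong, Jul 7→Osei.

4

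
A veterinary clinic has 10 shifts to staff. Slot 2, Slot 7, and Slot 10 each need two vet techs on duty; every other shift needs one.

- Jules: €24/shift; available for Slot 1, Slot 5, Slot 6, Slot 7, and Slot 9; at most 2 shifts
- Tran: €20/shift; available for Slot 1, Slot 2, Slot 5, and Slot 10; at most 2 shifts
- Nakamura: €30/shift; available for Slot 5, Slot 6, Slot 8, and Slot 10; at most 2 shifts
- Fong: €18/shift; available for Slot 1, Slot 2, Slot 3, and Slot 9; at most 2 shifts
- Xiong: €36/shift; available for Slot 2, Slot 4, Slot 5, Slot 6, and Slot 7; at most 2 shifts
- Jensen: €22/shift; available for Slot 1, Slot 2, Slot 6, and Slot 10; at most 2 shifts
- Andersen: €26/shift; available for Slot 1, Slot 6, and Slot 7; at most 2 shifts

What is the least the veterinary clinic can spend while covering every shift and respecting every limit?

€316

Slot 3 can only be covered by Fong, so that assignment is forced.
Slot 4 can only be covered by Xiong, so that assignment is forced.
Slot 8 can only be covered by Nakamura, so that assignment is forced.
Picking the cheapest available vet tech for each shift independently would cost €292, but that ignores the shift limits.
An optimal schedule: Slot 1→Andersen, Slot 2→Tran+Jensen, Slot 3→Fong, Slot 4→Xiong, Slot 5→Jules, Slot 6→Nakamura, Slot 7→Jules+Andersen, Slot 8→Nakamura, Slot 9→Fong, Slot 10→Tran+Jensen.
Total: 26 + 20 + 22 + 18 + 36 + 24 + 30 + 24 + 26 + 30 + 18 + 20 + 22 = €316.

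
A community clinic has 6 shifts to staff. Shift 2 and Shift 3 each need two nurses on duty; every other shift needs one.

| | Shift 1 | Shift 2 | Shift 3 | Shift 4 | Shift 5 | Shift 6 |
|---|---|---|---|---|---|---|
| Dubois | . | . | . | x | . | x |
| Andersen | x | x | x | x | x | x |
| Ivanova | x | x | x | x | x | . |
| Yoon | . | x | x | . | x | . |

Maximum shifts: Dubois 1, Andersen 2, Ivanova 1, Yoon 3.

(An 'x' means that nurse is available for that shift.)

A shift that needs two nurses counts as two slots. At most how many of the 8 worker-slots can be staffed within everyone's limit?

7

Total capacity across all nurses is 1+2+1+3 = 7, and 8 slots are needed, so at most 7 can be filled.
An assignment achieving 7: Shift 1→Andersen, Shift 2→Andersen+Yoon, Shift 3→Ivanova+Yoon, Shift 5→Yoon, Shift 6→Dubois.
Loads: Dubois 1/1, Andersen 2/2, Ivanova 1/1, Yoon 3/3.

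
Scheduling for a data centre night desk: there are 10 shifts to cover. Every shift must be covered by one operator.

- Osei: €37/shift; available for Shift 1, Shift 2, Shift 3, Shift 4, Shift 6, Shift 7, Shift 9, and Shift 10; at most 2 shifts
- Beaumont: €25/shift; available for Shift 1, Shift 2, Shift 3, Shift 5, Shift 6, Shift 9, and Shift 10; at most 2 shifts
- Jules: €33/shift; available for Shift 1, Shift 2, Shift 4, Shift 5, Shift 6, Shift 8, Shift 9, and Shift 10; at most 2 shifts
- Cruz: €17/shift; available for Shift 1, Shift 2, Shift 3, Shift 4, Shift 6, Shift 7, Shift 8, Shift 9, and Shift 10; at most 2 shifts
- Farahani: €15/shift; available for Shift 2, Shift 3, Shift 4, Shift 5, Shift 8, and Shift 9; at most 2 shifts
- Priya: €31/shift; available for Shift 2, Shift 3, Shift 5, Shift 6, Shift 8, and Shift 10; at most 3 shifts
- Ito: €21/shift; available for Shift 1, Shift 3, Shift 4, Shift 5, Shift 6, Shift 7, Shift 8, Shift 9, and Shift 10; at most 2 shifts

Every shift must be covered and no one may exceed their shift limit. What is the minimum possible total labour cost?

Picking the cheapest available operator for each shift independently would cost €158, but that ignores the shift limits.
An optimal schedule: Shift 1→Cruz, Shift 2→Beaumont, Shift 3→Ito, Shift 4→Farahani, Shift 5→Farahani, Shift 6→Priya, Shift 7→Cruz, Shift 8→Ito, Shift 9→Beaumont, Shift 10→Priya.
Total: 17 + 25 + 21 + 15 + 15 + 31 + 17 + 21 + 25 + 31 = €218.

€218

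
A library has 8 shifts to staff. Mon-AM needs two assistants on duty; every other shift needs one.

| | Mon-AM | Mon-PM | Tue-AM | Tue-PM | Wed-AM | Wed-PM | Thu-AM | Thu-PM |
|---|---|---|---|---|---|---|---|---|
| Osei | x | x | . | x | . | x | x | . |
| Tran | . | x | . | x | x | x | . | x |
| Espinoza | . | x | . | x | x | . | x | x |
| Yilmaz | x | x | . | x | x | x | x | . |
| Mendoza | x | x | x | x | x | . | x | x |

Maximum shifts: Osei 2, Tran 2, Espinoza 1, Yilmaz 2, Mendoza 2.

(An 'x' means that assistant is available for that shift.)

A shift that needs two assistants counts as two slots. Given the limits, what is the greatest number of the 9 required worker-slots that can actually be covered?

Total capacity across all assistants is 2+2+1+2+2 = 9, and 9 slots are needed, so at most 9 can be filled.
An assignment achieving 9: Mon-AM→Osei+Yilmaz, Mon-PM→Yilmaz, Tue-AM→Mendoza, Tue-PM→Mendoza, Wed-AM→Tran, Wed-PM→Osei, Thu-AM→Espinoza, Thu-PM→Tran.
Loads: Osei 2/2, Tran 2/2, Espinoza 1/1, Yilmaz 2/2, Mendoza 2/2.

9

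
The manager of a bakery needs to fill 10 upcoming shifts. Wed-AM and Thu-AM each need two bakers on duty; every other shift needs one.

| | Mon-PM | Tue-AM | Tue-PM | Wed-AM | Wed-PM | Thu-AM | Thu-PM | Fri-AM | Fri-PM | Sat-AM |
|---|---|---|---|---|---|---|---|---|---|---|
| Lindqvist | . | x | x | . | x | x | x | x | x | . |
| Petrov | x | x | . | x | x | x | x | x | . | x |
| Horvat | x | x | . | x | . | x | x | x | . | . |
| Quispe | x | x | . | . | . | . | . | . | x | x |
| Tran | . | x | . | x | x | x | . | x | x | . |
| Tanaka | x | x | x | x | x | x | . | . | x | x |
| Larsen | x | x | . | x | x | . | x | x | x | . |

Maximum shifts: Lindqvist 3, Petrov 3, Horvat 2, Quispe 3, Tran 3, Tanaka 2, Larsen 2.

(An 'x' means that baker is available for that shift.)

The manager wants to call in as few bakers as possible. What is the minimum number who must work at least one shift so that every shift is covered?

4

12 slots to fill and no one can take more than 3, so at least ⌈12/3⌉ = 4 bakers are needed.
Lindqvist, Petrov, Quispe, and Tran alone can cover everything: Mon-PM→Petrov, Tue-AM→Quispe, Tue-PM→Lindqvist, Wed-AM→Petrov+Tran, Wed-PM→Lindqvist, Thu-AM→Petrov+Tran, Thu-PM→Lindqvist, Fri-AM→Tran, Fri-PM→Quispe, Sat-AM→Quispe.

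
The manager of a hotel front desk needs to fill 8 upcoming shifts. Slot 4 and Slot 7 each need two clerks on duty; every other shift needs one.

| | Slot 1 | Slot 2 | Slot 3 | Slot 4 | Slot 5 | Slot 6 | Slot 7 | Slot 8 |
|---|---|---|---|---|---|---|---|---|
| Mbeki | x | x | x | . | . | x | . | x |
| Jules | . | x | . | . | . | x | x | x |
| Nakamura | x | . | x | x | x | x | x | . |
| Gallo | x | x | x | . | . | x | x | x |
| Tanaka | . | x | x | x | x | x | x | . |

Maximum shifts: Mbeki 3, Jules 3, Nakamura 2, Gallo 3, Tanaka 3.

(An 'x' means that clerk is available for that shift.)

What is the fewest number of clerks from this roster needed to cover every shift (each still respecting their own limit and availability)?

10 slots to fill and no one can take more than 3, so at least ⌈10/3⌉ = 4 clerks are needed.
Mbeki, Jules, Nakamura, and Tanaka alone can cover everything: Slot 1→Mbeki, Slot 2→Mbeki, Slot 3→Tanaka, Slot 4→Nakamura+Tanaka, Slot 5→Nakamura, Slot 6→Jules, Slot 7→Jules+Tanaka, Slot 8→Mbeki.

4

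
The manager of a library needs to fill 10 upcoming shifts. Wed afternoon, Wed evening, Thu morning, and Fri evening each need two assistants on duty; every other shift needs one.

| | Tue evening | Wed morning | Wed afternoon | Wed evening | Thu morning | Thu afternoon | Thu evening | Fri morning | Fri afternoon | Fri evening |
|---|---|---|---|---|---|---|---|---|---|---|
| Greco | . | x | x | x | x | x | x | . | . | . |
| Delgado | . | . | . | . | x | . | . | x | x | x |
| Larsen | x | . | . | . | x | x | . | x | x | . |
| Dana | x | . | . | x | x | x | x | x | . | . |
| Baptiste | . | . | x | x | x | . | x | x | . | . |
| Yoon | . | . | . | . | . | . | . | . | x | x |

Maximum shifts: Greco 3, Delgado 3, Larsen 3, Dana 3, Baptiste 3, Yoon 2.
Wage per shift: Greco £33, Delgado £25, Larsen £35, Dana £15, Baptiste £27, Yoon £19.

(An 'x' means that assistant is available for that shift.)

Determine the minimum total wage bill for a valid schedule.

£338

Wed morning can only be covered by Greco, so that assignment is forced.
Wed afternoon can only be covered by Greco and Baptiste, so that assignment is forced.
Fri evening can only be covered by Delgado and Yoon, so that assignment is forced.
Picking the cheapest available assistant for each shift independently would cost £298, but that ignores the shift limits.
An optimal schedule: Tue evening→Dana, Wed morning→Greco, Wed afternoon→Baptiste+Greco, Wed evening→Dana+Baptiste, Thu morning→Delgado+Greco, Thu afternoon→Dana, Thu evening→Baptiste, Fri morning→Delgado, Fri afternoon→Yoon, Fri evening→Yoon+Delgado.
Total: 15 + 33 + 27 + 33 + 15 + 27 + 25 + 33 + 15 + 27 + 25 + 19 + 19 + 25 = £338.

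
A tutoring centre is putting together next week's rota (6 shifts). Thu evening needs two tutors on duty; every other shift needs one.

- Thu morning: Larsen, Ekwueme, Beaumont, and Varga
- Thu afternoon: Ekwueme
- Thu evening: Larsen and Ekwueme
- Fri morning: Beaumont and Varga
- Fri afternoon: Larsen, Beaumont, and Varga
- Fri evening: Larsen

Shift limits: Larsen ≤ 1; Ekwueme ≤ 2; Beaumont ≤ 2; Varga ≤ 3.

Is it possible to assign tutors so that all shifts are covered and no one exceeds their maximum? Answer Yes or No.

No

Total capacity is 8 and 7 slots are needed, so capacity alone doesn't rule it out.
Shifts {Thu evening, Fri evening} need 3 worker-slots in total, but the tutors available for any of those shifts (Larsen and Ekwueme) can supply at most 2 among them. So no valid schedule exists.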